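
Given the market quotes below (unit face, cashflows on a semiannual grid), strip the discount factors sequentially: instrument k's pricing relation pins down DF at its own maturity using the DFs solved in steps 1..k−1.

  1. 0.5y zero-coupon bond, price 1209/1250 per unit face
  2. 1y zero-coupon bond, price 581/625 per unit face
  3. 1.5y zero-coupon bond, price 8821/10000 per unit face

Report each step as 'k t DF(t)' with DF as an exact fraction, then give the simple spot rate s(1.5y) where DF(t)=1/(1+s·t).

1 1/2 1209/1250
2 1 581/625
3 3/2 8821/10000
s(1.5y) = (1/(8821/10000) − 1)/(3/2) = 786/8821 ≈ 8.9106%

step 1 [0.5y] zero: DF = P = 1209/1250 ≈ 0.967200
step 2 [1y] zero: DF = P = 581/625 ≈ 0.929600
step 3 [1.5y] zero: DF = P = 8821/10000 ≈ 0.882100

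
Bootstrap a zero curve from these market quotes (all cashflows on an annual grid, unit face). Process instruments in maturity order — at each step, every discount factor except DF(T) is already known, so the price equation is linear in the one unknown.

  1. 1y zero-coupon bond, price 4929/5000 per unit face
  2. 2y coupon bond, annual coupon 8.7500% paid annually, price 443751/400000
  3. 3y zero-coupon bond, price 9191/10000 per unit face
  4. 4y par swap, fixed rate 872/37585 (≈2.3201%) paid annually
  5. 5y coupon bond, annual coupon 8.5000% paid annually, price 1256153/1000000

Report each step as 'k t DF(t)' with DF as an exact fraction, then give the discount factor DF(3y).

step 1 [1y] zero: DF = P = 4929/5000 ≈ 0.985800
step 2 [2y] bond c/1=7/80: DF=(443751/400000 − 7/80·(0.985800))/(1+7/80) = 588/625 ≈ 0.940800
step 3 [3y] zero: DF = P = 9191/10000 ≈ 0.919100
step 4 [4y] swap r/1=872/37585: DF=(1 − 872/37585·(0.985800+0.940800+0.919100))/(1+872/37585) = 1141/1250 ≈ 0.912800
step 5 [5y] bond c/1=17/200: DF=(1256153/1000000 − 17/200·(0.985800+0.940800+0.919100+0.912800))/(1+17/200) = 8633/10000 ≈ 0.863300

1 1 4929/5000
2 2 588/625
3 3 9191/10000
4 4 1141/1250
5 5 8633/10000
DF(3y) = 9191/10000 ≈ 0.919100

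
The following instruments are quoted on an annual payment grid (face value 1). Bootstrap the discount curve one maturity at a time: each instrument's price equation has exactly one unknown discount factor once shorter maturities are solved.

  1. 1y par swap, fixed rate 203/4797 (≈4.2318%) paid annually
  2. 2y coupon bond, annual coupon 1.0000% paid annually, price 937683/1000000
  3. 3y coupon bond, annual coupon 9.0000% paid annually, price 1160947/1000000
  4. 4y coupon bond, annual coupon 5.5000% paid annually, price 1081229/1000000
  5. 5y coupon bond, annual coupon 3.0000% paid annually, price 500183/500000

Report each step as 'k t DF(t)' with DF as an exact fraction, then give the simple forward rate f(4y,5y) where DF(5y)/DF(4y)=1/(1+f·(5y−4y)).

1 1 4797/5000
2 2 9189/10000
3 3 91/100
4 4 1759/2000
5 5 2161/2500
f(4y,5y) = ((1759/2000)/(2161/2500) − 1)/(1) = 151/8644 ≈ 1.7469%

step 1 [1y] swap r/1=203/4797: DF=(1 − 203/4797·(0))/(1+203/4797) = 4797/5000 ≈ 0.959400
step 2 [2y] bond c/1=1/100: DF=(937683/1000000 − 1/100·(0.959400))/(1+1/100) = 9189/10000 ≈ 0.918900
step 3 [3y] bond c/1=9/100: DF=(1160947/1000000 − 9/100·(0.959400+0.918900))/(1+9/100) = 91/100 ≈ 0.910000
step 4 [4y] bond c/1=11/200: DF=(1081229/1000000 − 11/200·(0.959400+0.918900+0.910000))/(1+11/200) = 1759/2000 ≈ 0.879500
step 5 [5y] bond c/1=3/100: DF=(500183/500000 − 3/100·(0.959400+0.918900+0.910000+0.879500))/(1+3/100) = 2161/2500 ≈ 0.864400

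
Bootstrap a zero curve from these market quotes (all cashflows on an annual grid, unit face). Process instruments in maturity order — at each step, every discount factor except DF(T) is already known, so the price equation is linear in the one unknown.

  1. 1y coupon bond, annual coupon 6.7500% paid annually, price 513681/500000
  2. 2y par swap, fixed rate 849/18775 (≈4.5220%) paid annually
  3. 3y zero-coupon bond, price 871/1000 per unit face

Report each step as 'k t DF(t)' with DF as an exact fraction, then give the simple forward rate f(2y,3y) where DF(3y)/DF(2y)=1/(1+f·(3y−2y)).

step 1 [1y] bond c/1=27/400: DF=(513681/500000 − 27/400·(0))/(1+27/400) = 1203/1250 ≈ 0.962400
step 2 [2y] swap r/1=849/18775: DF=(1 − 849/18775·(0.962400))/(1+849/18775) = 9151/10000 ≈ 0.915100
step 3 [3y] zero: DF = P = 871/1000 ≈ 0.871000

1 1 1203/1250
2 2 9151/10000
3 3 871/1000
f(2y,3y) = ((9151/10000)/(871/1000) − 1)/(1) = 441/8710 ≈ 5.0631%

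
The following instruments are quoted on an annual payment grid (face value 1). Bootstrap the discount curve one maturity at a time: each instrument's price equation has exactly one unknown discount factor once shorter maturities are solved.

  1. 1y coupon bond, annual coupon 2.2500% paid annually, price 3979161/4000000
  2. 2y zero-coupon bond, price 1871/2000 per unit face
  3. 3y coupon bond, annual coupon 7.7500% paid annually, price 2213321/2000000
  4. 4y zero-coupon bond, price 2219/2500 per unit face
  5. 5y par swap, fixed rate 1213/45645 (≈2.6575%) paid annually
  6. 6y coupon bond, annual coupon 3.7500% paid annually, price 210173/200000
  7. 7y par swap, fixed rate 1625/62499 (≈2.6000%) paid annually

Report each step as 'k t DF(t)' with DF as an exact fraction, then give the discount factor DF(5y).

step 1 [1y] bond c/1=9/400: DF=(3979161/4000000 − 9/400·(0))/(1+9/400) = 9729/10000 ≈ 0.972900
step 2 [2y] zero: DF = P = 1871/2000 ≈ 0.935500
step 3 [3y] bond c/1=31/400: DF=(2213321/2000000 − 31/400·(0.972900+0.935500))/(1+31/400) = 4449/5000 ≈ 0.889800
step 4 [4y] zero: DF = P = 2219/2500 ≈ 0.887600
step 5 [5y] swap r/1=1213/45645: DF=(1 − 1213/45645·(0.972900+0.935500+0.889800+0.887600))/(1+1213/45645) = 8787/10000 ≈ 0.878700
step 6 [6y] bond c/1=3/80: DF=(210173/200000 − 3/80·(0.972900+0.935500+0.889800+0.887600+0.878700))/(1+3/80) = 8479/10000 ≈ 0.847900
step 7 [7y] swap r/1=1625/62499: DF=(1 − 1625/62499·(0.972900+0.935500+0.889800+0.887600+0.878700+0.847900))/(1+1625/62499) = 67/80 ≈ 0.837500

1 1 9729/10000
2 2 1871/2000
3 3 4449/5000
4 4 2219/2500
5 5 8787/10000
6 6 8479/10000
7 7 67/80
DF(5y) = 8787/10000 ≈ 0.878700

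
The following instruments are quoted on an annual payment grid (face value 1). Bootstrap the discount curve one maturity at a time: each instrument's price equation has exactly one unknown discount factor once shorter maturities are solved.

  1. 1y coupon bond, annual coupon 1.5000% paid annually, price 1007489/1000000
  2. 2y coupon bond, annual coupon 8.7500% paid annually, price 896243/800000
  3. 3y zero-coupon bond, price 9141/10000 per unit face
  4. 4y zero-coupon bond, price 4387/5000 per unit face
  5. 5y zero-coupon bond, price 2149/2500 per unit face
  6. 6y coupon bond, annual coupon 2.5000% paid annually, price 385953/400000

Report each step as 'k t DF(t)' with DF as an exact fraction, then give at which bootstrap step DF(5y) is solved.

1 1 4963/5000
2 2 9503/10000
3 3 9141/10000
4 4 4387/5000
5 5 2149/2500
6 6 8293/10000
DF(5y) is solved at step 5

step 1 [1y] bond c/1=3/200: DF=(1007489/1000000 − 3/200·(0))/(1+3/200) = 4963/5000 ≈ 0.992600
step 2 [2y] bond c/1=7/80: DF=(896243/800000 − 7/80·(0.992600))/(1+7/80) = 9503/10000 ≈ 0.950300
step 3 [3y] zero: DF = P = 9141/10000 ≈ 0.914100
step 4 [4y] zero: DF = P = 4387/5000 ≈ 0.877400
step 5 [5y] zero: DF = P = 2149/2500 ≈ 0.859600
step 6 [6y] bond c/1=1/40: DF=(385953/400000 − 1/40·(0.992600+0.950300+0.914100+0.877400+0.859600))/(1+1/40) = 8293/10000 ≈ 0.829300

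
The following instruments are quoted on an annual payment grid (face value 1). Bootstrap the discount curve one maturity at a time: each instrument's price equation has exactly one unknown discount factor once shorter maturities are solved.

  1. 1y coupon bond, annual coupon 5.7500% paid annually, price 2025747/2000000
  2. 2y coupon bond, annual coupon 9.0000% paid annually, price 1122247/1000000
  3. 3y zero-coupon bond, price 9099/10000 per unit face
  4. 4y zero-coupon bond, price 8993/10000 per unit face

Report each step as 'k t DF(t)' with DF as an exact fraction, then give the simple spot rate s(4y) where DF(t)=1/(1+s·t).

step 1 [1y] bond c/1=23/400: DF=(2025747/2000000 − 23/400·(0))/(1+23/400) = 4789/5000 ≈ 0.957800
step 2 [2y] bond c/1=9/100: DF=(1122247/1000000 − 9/100·(0.957800))/(1+9/100) = 1901/2000 ≈ 0.950500
step 3 [3y] zero: DF = P = 9099/10000 ≈ 0.909900
step 4 [4y] zero: DF = P = 8993/10000 ≈ 0.899300

1 1 4789/5000
2 2 1901/2000
3 3 9099/10000
4 4 8993/10000
s(4y) = (1/(8993/10000) − 1)/(4) = 1007/35972 ≈ 2.7994%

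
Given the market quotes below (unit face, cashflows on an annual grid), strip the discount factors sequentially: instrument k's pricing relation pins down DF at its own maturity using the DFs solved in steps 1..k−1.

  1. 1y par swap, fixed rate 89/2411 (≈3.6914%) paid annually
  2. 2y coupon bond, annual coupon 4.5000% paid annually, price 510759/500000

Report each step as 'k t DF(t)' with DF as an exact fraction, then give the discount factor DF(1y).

step 1 [1y] swap r/1=89/2411: DF=(1 − 89/2411·(0))/(1+89/2411) = 2411/2500 ≈ 0.964400
step 2 [2y] bond c/1=9/200: DF=(510759/500000 − 9/200·(0.964400))/(1+9/200) = 117/125 ≈ 0.936000

1 1 2411/2500
2 2 117/125
DF(1y) = 2411/2500 ≈ 0.964400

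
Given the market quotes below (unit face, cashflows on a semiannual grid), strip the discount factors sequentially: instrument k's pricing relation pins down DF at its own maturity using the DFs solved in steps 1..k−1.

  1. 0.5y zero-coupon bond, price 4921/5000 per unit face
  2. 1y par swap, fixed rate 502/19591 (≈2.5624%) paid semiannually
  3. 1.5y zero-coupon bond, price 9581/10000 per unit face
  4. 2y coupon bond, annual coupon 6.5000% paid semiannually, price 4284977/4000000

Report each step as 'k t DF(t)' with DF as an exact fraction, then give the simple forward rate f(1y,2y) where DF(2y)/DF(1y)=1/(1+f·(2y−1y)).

step 1 [0.5y] zero: DF = P = 4921/5000 ≈ 0.984200
step 2 [1y] swap r/2=251/19591: DF=(1 − 251/19591·(0.984200))/(1+251/19591) = 9749/10000 ≈ 0.974900
step 3 [1.5y] zero: DF = P = 9581/10000 ≈ 0.958100
step 4 [2y] bond c/2=13/400: DF=(4284977/4000000 − 13/400·(0.984200+0.974900+0.958100))/(1+13/400) = 9457/10000 ≈ 0.945700

1 1/2 4921/5000
2 1 9749/10000
3 3/2 9581/10000
4 2 9457/10000
f(1y,2y) = ((9749/10000)/(9457/10000) − 1)/(1) = 292/9457 ≈ 3.0877%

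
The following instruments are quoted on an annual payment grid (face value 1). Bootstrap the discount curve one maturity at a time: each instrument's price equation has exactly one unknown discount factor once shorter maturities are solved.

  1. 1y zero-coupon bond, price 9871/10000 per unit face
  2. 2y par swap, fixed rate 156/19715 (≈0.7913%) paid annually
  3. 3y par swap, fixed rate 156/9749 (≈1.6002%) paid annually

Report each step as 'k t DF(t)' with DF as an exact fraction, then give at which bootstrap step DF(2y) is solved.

step 1 [1y] zero: DF = P = 9871/10000 ≈ 0.987100
step 2 [2y] swap r/1=156/19715: DF=(1 − 156/19715·(0.987100))/(1+156/19715) = 2461/2500 ≈ 0.984400
step 3 [3y] swap r/1=156/9749: DF=(1 − 156/9749·(0.987100+0.984400))/(1+156/9749) = 2383/2500 ≈ 0.953200

1 1 9871/10000
2 2 2461/2500
3 3 2383/2500
DF(2y) is solved at step 2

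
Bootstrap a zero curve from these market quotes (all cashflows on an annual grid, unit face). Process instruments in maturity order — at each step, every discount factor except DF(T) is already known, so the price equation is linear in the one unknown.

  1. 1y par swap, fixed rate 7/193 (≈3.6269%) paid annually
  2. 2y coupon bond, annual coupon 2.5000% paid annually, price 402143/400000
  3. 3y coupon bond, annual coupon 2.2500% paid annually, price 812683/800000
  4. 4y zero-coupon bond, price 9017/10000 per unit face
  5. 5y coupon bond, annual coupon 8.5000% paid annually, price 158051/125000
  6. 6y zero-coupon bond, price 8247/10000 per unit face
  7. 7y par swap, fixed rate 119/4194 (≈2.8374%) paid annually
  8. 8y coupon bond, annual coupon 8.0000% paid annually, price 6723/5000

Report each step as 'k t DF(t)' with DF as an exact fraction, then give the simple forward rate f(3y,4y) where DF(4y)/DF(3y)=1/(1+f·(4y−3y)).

1 1 193/200
2 2 9573/10000
3 3 1189/1250
4 4 9017/10000
5 5 1087/1250
6 6 8247/10000
7 7 1643/2000
8 8 779/1000
f(3y,4y) = ((1189/1250)/(9017/10000) − 1)/(1) = 495/9017 ≈ 5.4896%

step 1 [1y] swap r/1=7/193: DF=(1 − 7/193·(0))/(1+7/193) = 193/200 ≈ 0.965000
step 2 [2y] bond c/1=1/40: DF=(402143/400000 − 1/40·(0.965000))/(1+1/40) = 9573/10000 ≈ 0.957300
step 3 [3y] bond c/1=9/400: DF=(812683/800000 − 9/400·(0.965000+0.957300))/(1+9/400) = 1189/1250 ≈ 0.951200
step 4 [4y] zero: DF = P = 9017/10000 ≈ 0.901700
step 5 [5y] bond c/1=17/200: DF=(158051/125000 − 17/200·(0.965000+0.957300+0.951200+0.901700))/(1+17/200) = 1087/1250 ≈ 0.869600
step 6 [6y] zero: DF = P = 8247/10000 ≈ 0.824700
step 7 [7y] swap r/1=119/4194: DF=(1 − 119/4194·(0.965000+0.957300+0.951200+0.901700+0.869600+0.824700))/(1+119/4194) = 1643/2000 ≈ 0.821500
step 8 [8y] bond c/1=2/25: DF=(6723/5000 − 2/25·(0.965000+0.957300+0.951200+0.901700+0.869600+0.824700+0.821500))/(1+2/25) = 779/1000 ≈ 0.779000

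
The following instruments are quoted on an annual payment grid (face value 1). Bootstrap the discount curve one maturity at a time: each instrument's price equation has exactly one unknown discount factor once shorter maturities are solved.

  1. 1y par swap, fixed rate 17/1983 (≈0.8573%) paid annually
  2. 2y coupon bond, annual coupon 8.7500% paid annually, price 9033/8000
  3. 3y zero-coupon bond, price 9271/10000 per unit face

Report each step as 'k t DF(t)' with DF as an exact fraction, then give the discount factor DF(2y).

step 1 [1y] swap r/1=17/1983: DF=(1 − 17/1983·(0))/(1+17/1983) = 1983/2000 ≈ 0.991500
step 2 [2y] bond c/1=7/80: DF=(9033/8000 − 7/80·(0.991500))/(1+7/80) = 1917/2000 ≈ 0.958500
step 3 [3y] zero: DF = P = 9271/10000 ≈ 0.927100

1 1 1983/2000
2 2 1917/2000
3 3 9271/10000
DF(2y) = 1917/2000 ≈ 0.958500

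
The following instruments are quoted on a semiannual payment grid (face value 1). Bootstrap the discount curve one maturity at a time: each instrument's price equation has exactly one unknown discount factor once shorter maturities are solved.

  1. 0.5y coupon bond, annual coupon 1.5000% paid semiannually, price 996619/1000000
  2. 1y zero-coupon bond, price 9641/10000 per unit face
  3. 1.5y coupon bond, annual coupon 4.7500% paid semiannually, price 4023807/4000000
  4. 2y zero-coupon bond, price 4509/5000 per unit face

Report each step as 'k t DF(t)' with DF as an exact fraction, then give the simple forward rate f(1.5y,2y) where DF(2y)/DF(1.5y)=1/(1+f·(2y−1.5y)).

1 1/2 2473/2500
2 1 9641/10000
3 3/2 9373/10000
4 2 4509/5000
f(1.5y,2y) = ((9373/10000)/(4509/5000) − 1)/(1/2) = 355/4509 ≈ 7.8731%

step 1 [0.5y] bond c/2=3/400: DF=(996619/1000000 − 3/400·(0))/(1+3/400) = 2473/2500 ≈ 0.989200
step 2 [1y] zero: DF = P = 9641/10000 ≈ 0.964100
step 3 [1.5y] bond c/2=19/800: DF=(4023807/4000000 − 19/800·(0.989200+0.964100))/(1+19/800) = 9373/10000 ≈ 0.937300
step 4 [2y] zero: DF = P = 4509/5000 ≈ 0.901800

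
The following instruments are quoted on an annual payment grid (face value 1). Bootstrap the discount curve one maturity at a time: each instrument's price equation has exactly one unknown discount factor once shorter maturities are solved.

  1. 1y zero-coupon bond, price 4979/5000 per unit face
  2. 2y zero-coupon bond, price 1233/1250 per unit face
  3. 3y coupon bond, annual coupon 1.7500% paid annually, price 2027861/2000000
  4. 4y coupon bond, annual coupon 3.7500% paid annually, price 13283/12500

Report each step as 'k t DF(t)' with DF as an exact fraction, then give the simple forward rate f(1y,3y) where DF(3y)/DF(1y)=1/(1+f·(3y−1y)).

step 1 [1y] zero: DF = P = 4979/5000 ≈ 0.995800
step 2 [2y] zero: DF = P = 1233/1250 ≈ 0.986400
step 3 [3y] bond c/1=7/400: DF=(2027861/2000000 − 7/400·(0.995800+0.986400))/(1+7/400) = 1203/1250 ≈ 0.962400
step 4 [4y] bond c/1=3/80: DF=(13283/12500 − 3/80·(0.995800+0.986400+0.962400))/(1+3/80) = 4589/5000 ≈ 0.917800

1 1 4979/5000
2 2 1233/1250
3 3 1203/1250
4 4 4589/5000
f(1y,3y) = ((4979/5000)/(1203/1250) − 1)/(2) = 167/9624 ≈ 1.7352%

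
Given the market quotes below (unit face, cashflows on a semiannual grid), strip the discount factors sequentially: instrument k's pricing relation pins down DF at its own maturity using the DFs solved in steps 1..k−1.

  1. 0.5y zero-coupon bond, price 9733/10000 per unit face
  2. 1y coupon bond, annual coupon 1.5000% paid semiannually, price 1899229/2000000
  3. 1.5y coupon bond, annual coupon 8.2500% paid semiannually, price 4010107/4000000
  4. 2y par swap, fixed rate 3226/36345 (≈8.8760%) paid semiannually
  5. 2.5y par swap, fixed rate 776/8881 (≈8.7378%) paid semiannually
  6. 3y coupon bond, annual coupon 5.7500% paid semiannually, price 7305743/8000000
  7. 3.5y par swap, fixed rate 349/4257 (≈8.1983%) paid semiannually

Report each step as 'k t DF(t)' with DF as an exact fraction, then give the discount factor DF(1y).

1 1/2 9733/10000
2 1 9353/10000
3 3/2 1109/1250
4 2 8387/10000
5 5/2 403/500
6 3 1909/2500
7 7/2 7557/10000
DF(1y) = 9353/10000 ≈ 0.935300

step 1 [0.5y] zero: DF = P = 9733/10000 ≈ 0.973300
step 2 [1y] bond c/2=3/400: DF=(1899229/2000000 − 3/400·(0.973300))/(1+3/400) = 9353/10000 ≈ 0.935300
step 3 [1.5y] bond c/2=33/800: DF=(4010107/4000000 − 33/800·(0.973300+0.935300))/(1+33/800) = 1109/1250 ≈ 0.887200
step 4 [2y] swap r/2=1613/36345: DF=(1 − 1613/36345·(0.973300+0.935300+0.887200))/(1+1613/36345) = 8387/10000 ≈ 0.838700
step 5 [2.5y] swap r/2=388/8881: DF=(1 − 388/8881·(0.973300+0.935300+0.887200+0.838700))/(1+388/8881) = 403/500 ≈ 0.806000
step 6 [3y] bond c/2=23/800: DF=(7305743/8000000 − 23/800·(0.973300+0.935300+0.887200+0.838700+0.806000))/(1+23/800) = 1909/2500 ≈ 0.763600
step 7 [3.5y] swap r/2=349/8514: DF=(1 − 349/8514·(0.973300+0.935300+0.887200+0.838700+0.806000+0.763600))/(1+349/8514) = 7557/10000 ≈ 0.755700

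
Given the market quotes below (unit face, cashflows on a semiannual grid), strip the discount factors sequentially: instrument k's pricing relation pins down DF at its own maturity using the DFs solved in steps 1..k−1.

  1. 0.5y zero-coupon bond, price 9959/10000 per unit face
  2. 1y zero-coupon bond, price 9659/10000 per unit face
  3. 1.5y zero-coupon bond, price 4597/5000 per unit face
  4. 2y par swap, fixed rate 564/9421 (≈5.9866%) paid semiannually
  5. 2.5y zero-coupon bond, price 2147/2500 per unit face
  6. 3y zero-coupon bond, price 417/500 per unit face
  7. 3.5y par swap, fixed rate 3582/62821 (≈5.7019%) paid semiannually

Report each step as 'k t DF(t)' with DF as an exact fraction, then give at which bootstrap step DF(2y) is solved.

1 1/2 9959/10000
2 1 9659/10000
3 3/2 4597/5000
4 2 1109/1250
5 5/2 2147/2500
6 3 417/500
7 7/2 8209/10000
DF(2y) is solved at step 4

step 1 [0.5y] zero: DF = P = 9959/10000 ≈ 0.995900
step 2 [1y] zero: DF = P = 9659/10000 ≈ 0.965900
step 3 [1.5y] zero: DF = P = 4597/5000 ≈ 0.919400
step 4 [2y] swap r/2=282/9421: DF=(1 − 282/9421·(0.995900+0.965900+0.919400))/(1+282/9421) = 1109/1250 ≈ 0.887200
step 5 [2.5y] zero: DF = P = 2147/2500 ≈ 0.858800
step 6 [3y] zero: DF = P = 417/500 ≈ 0.834000
step 7 [3.5y] swap r/2=1791/62821: DF=(1 − 1791/62821·(0.995900+0.965900+0.919400+0.887200+0.858800+0.834000))/(1+1791/62821) = 8209/10000 ≈ 0.820900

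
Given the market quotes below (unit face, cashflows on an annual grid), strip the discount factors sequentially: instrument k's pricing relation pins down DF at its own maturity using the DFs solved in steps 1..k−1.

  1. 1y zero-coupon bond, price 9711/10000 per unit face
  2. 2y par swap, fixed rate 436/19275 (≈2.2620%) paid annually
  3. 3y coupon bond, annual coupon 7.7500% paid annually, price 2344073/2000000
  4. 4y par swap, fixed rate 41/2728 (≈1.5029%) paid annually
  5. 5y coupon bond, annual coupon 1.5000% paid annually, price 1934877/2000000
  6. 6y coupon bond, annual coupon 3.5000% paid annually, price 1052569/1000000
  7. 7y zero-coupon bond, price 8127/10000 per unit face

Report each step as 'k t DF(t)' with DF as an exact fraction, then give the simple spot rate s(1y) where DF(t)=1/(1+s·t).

1 1 9711/10000
2 2 2391/2500
3 3 9491/10000
4 4 4713/5000
5 5 8967/10000
6 6 343/400
7 7 8127/10000
s(1y) = (1/(9711/10000) − 1)/(1) = 289/9711 ≈ 2.9760%

step 1 [1y] zero: DF = P = 9711/10000 ≈ 0.971100
step 2 [2y] swap r/1=436/19275: DF=(1 − 436/19275·(0.971100))/(1+436/19275) = 2391/2500 ≈ 0.956400
step 3 [3y] bond c/1=31/400: DF=(2344073/2000000 − 31/400·(0.971100+0.956400))/(1+31/400) = 9491/10000 ≈ 0.949100
step 4 [4y] swap r/1=41/2728: DF=(1 − 41/2728·(0.971100+0.956400+0.949100))/(1+41/2728) = 4713/5000 ≈ 0.942600
step 5 [5y] bond c/1=3/200: DF=(1934877/2000000 − 3/200·(0.971100+0.956400+0.949100+0.942600))/(1+3/200) = 8967/10000 ≈ 0.896700
step 6 [6y] bond c/1=7/200: DF=(1052569/1000000 − 7/200·(0.971100+0.956400+0.949100+0.942600+0.896700))/(1+7/200) = 343/400 ≈ 0.857500
step 7 [7y] zero: DF = P = 8127/10000 ≈ 0.812700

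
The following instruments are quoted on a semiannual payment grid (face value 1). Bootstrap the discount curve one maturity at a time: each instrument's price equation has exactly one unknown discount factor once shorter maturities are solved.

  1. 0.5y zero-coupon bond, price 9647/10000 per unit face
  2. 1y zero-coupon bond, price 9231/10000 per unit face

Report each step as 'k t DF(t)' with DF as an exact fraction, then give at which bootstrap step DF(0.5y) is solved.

step 1 [0.5y] zero: DF = P = 9647/10000 ≈ 0.964700
step 2 [1y] zero: DF = P = 9231/10000 ≈ 0.923100

1 1/2 9647/10000
2 1 9231/10000
DF(0.5y) is solved at step 1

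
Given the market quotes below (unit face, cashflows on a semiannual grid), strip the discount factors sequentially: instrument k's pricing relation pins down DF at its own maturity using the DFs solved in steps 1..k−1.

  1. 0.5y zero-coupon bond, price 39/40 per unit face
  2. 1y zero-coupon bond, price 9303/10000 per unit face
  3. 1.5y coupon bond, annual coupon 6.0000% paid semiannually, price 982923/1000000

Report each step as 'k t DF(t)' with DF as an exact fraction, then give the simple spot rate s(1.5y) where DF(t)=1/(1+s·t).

1 1/2 39/40
2 1 9303/10000
3 3/2 2247/2500
s(1.5y) = (1/(2247/2500) − 1)/(3/2) = 506/6741 ≈ 7.5063%

step 1 [0.5y] zero: DF = P = 39/40 ≈ 0.975000
step 2 [1y] zero: DF = P = 9303/10000 ≈ 0.930300
step 3 [1.5y] bond c/2=3/100: DF=(982923/1000000 − 3/100·(0.975000+0.930300))/(1+3/100) = 2247/2500 ≈ 0.898800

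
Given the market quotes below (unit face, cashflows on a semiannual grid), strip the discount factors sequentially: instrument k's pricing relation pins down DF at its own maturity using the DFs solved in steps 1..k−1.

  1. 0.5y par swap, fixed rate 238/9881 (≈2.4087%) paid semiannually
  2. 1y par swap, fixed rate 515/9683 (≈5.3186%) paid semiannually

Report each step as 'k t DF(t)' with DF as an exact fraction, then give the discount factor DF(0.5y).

step 1 [0.5y] swap r/2=119/9881: DF=(1 − 119/9881·(0))/(1+119/9881) = 9881/10000 ≈ 0.988100
step 2 [1y] swap r/2=515/19366: DF=(1 − 515/19366·(0.988100))/(1+515/19366) = 1897/2000 ≈ 0.948500

1 1/2 9881/10000
2 1 1897/2000
DF(0.5y) = 9881/10000 ≈ 0.988100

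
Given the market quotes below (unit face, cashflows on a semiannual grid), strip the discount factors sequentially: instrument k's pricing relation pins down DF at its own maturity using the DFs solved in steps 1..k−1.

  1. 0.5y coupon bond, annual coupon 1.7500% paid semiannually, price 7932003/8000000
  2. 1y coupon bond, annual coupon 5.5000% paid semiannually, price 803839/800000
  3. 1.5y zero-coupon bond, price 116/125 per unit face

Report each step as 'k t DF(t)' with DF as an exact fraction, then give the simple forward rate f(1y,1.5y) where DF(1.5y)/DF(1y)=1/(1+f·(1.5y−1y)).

step 1 [0.5y] bond c/2=7/800: DF=(7932003/8000000 − 7/800·(0))/(1+7/800) = 9829/10000 ≈ 0.982900
step 2 [1y] bond c/2=11/400: DF=(803839/800000 − 11/400·(0.982900))/(1+11/400) = 2379/2500 ≈ 0.951600
step 3 [1.5y] zero: DF = P = 116/125 ≈ 0.928000

1 1/2 9829/10000
2 1 2379/2500
3 3/2 116/125
f(1y,1.5y) = ((2379/2500)/(116/125) − 1)/(1/2) = 59/1160 ≈ 5.0862%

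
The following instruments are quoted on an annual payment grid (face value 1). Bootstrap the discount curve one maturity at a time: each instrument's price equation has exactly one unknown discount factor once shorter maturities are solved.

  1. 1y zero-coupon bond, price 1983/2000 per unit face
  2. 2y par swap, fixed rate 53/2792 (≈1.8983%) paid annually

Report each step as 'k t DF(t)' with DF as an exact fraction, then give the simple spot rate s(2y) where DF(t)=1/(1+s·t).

1 1 1983/2000
2 2 9629/10000
s(2y) = (1/(9629/10000) − 1)/(2) = 371/19258 ≈ 1.9265%

step 1 [1y] zero: DF = P = 1983/2000 ≈ 0.991500
step 2 [2y] swap r/1=53/2792: DF=(1 − 53/2792·(0.991500))/(1+53/2792) = 9629/10000 ≈ 0.962900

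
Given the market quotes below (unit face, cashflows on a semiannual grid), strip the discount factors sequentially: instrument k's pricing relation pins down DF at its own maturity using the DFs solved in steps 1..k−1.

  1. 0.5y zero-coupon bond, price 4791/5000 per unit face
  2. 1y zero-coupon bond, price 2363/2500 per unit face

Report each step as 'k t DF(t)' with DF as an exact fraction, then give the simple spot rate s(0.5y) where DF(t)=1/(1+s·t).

step 1 [0.5y] zero: DF = P = 4791/5000 ≈ 0.958200
step 2 [1y] zero: DF = P = 2363/2500 ≈ 0.945200

1 1/2 4791/5000
2 1 2363/2500
s(0.5y) = (1/(4791/5000) − 1)/(1/2) = 418/4791 ≈ 8.7247%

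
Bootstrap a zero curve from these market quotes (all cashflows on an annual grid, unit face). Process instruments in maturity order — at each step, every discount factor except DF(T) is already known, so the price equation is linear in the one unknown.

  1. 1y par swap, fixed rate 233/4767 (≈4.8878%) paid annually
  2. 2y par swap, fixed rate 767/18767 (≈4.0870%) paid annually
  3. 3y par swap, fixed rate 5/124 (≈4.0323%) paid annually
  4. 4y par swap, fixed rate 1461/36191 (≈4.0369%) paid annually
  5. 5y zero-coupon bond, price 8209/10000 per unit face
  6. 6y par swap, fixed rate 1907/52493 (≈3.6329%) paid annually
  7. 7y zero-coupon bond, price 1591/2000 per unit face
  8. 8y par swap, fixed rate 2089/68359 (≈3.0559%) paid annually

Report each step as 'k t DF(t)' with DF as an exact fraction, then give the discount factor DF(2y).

step 1 [1y] swap r/1=233/4767: DF=(1 − 233/4767·(0))/(1+233/4767) = 4767/5000 ≈ 0.953400
step 2 [2y] swap r/1=767/18767: DF=(1 − 767/18767·(0.953400))/(1+767/18767) = 9233/10000 ≈ 0.923300
step 3 [3y] swap r/1=5/124: DF=(1 − 5/124·(0.953400+0.923300))/(1+5/124) = 1777/2000 ≈ 0.888500
step 4 [4y] swap r/1=1461/36191: DF=(1 − 1461/36191·(0.953400+0.923300+0.888500))/(1+1461/36191) = 8539/10000 ≈ 0.853900
step 5 [5y] zero: DF = P = 8209/10000 ≈ 0.820900
step 6 [6y] swap r/1=1907/52493: DF=(1 − 1907/52493·(0.953400+0.923300+0.888500+0.853900+0.820900))/(1+1907/52493) = 8093/10000 ≈ 0.809300
step 7 [7y] zero: DF = P = 1591/2000 ≈ 0.795500
step 8 [8y] swap r/1=2089/68359: DF=(1 − 2089/68359·(0.953400+0.923300+0.888500+0.853900+0.820900+0.809300+0.795500))/(1+2089/68359) = 7911/10000 ≈ 0.791100

1 1 4767/5000
2 2 9233/10000
3 3 1777/2000
4 4 8539/10000
5 5 8209/10000
6 6 8093/10000
7 7 1591/2000
8 8 7911/10000
DF(2y) = 9233/10000 ≈ 0.923300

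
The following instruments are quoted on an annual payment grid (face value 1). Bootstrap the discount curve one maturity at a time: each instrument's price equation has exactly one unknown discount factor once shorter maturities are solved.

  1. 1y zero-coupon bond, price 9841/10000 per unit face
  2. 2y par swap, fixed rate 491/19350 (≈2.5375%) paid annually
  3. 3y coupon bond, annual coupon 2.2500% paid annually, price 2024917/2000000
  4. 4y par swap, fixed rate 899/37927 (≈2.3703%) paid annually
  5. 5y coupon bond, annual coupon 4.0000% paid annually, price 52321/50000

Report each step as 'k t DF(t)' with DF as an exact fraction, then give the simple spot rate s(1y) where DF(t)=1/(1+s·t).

1 1 9841/10000
2 2 9509/10000
3 3 2369/2500
4 4 9101/10000
5 5 8603/10000
s(1y) = (1/(9841/10000) − 1)/(1) = 159/9841 ≈ 1.6157%

step 1 [1y] zero: DF = P = 9841/10000 ≈ 0.984100
step 2 [2y] swap r/1=491/19350: DF=(1 − 491/19350·(0.984100))/(1+491/19350) = 9509/10000 ≈ 0.950900
step 3 [3y] bond c/1=9/400: DF=(2024917/2000000 − 9/400·(0.984100+0.950900))/(1+9/400) = 2369/2500 ≈ 0.947600
step 4 [4y] swap r/1=899/37927: DF=(1 − 899/37927·(0.984100+0.950900+0.947600))/(1+899/37927) = 9101/10000 ≈ 0.910100
step 5 [5y] bond c/1=1/25: DF=(52321/50000 − 1/25·(0.984100+0.950900+0.947600+0.910100))/(1+1/25) = 8603/10000 ≈ 0.860300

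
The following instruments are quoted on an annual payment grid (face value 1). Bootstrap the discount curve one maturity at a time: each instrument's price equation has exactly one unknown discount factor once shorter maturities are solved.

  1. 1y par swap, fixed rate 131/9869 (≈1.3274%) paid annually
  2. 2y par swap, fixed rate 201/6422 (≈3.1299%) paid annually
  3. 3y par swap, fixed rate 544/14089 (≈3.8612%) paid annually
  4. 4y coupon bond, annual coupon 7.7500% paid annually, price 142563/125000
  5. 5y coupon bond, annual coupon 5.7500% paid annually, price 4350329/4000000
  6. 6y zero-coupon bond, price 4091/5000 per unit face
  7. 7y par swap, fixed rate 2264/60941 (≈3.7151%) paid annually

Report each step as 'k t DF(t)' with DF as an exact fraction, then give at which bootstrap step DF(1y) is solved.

step 1 [1y] swap r/1=131/9869: DF=(1 − 131/9869·(0))/(1+131/9869) = 9869/10000 ≈ 0.986900
step 2 [2y] swap r/1=201/6422: DF=(1 − 201/6422·(0.986900))/(1+201/6422) = 9397/10000 ≈ 0.939700
step 3 [3y] swap r/1=544/14089: DF=(1 − 544/14089·(0.986900+0.939700))/(1+544/14089) = 557/625 ≈ 0.891200
step 4 [4y] bond c/1=31/400: DF=(142563/125000 − 31/400·(0.986900+0.939700+0.891200))/(1+31/400) = 4279/5000 ≈ 0.855800
step 5 [5y] bond c/1=23/400: DF=(4350329/4000000 − 23/400·(0.986900+0.939700+0.891200+0.855800))/(1+23/400) = 8287/10000 ≈ 0.828700
step 6 [6y] zero: DF = P = 4091/5000 ≈ 0.818200
step 7 [7y] swap r/1=2264/60941: DF=(1 − 2264/60941·(0.986900+0.939700+0.891200+0.855800+0.828700+0.818200))/(1+2264/60941) = 967/1250 ≈ 0.773600

1 1 9869/10000
2 2 9397/10000
3 3 557/625
4 4 4279/5000
5 5 8287/10000
6 6 4091/5000
7 7 967/1250
DF(1y) is solved at step 1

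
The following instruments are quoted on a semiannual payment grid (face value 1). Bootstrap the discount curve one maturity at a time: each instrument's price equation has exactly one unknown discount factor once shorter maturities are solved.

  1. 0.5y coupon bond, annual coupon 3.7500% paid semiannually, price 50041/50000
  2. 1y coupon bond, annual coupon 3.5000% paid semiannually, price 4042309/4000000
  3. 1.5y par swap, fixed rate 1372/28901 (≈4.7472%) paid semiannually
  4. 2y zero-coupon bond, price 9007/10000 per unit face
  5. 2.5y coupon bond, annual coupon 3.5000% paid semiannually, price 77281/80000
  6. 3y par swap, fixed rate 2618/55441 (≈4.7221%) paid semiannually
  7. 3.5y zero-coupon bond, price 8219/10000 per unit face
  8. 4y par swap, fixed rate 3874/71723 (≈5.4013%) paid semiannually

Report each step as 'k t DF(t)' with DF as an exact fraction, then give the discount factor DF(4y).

step 1 [0.5y] bond c/2=3/160: DF=(50041/50000 − 3/160·(0))/(1+3/160) = 614/625 ≈ 0.982400
step 2 [1y] bond c/2=7/400: DF=(4042309/4000000 − 7/400·(0.982400))/(1+7/400) = 9763/10000 ≈ 0.976300
step 3 [1.5y] swap r/2=686/28901: DF=(1 − 686/28901·(0.982400+0.976300))/(1+686/28901) = 4657/5000 ≈ 0.931400
step 4 [2y] zero: DF = P = 9007/10000 ≈ 0.900700
step 5 [2.5y] bond c/2=7/400: DF=(77281/80000 − 7/400·(0.982400+0.976300+0.931400+0.900700))/(1+7/400) = 4421/5000 ≈ 0.884200
step 6 [3y] swap r/2=1309/55441: DF=(1 − 1309/55441·(0.982400+0.976300+0.931400+0.900700+0.884200))/(1+1309/55441) = 8691/10000 ≈ 0.869100
step 7 [3.5y] zero: DF = P = 8219/10000 ≈ 0.821900
step 8 [4y] swap r/2=1937/71723: DF=(1 − 1937/71723·(0.982400+0.976300+0.931400+0.900700+0.884200+0.869100+0.821900))/(1+1937/71723) = 8063/10000 ≈ 0.806300

1 1/2 614/625
2 1 9763/10000
3 3/2 4657/5000
4 2 9007/10000
5 5/2 4421/5000
6 3 8691/10000
7 7/2 8219/10000
8 4 8063/10000
DF(4y) = 8063/10000 ≈ 0.806300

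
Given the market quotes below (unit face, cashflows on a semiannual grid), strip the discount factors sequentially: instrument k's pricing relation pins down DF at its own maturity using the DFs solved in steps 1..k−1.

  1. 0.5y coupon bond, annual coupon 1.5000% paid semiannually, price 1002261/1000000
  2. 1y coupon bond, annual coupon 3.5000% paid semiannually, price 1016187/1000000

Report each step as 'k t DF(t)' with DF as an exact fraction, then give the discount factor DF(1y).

step 1 [0.5y] bond c/2=3/400: DF=(1002261/1000000 − 3/400·(0))/(1+3/400) = 2487/2500 ≈ 0.994800
step 2 [1y] bond c/2=7/400: DF=(1016187/1000000 − 7/400·(0.994800))/(1+7/400) = 1227/1250 ≈ 0.981600

1 1/2 2487/2500
2 1 1227/1250
DF(1y) = 1227/1250 ≈ 0.981600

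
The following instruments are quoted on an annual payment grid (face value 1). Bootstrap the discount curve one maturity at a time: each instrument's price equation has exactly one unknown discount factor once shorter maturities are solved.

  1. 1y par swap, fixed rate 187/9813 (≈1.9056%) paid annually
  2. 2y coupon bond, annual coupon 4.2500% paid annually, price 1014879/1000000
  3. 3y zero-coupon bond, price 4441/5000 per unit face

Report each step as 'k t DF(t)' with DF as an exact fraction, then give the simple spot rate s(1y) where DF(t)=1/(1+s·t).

step 1 [1y] swap r/1=187/9813: DF=(1 − 187/9813·(0))/(1+187/9813) = 9813/10000 ≈ 0.981300
step 2 [2y] bond c/1=17/400: DF=(1014879/1000000 − 17/400·(0.981300))/(1+17/400) = 1867/2000 ≈ 0.933500
step 3 [3y] zero: DF = P = 4441/5000 ≈ 0.888200

1 1 9813/10000
2 2 1867/2000
3 3 4441/5000
s(1y) = (1/(9813/10000) − 1)/(1) = 187/9813 ≈ 1.9056%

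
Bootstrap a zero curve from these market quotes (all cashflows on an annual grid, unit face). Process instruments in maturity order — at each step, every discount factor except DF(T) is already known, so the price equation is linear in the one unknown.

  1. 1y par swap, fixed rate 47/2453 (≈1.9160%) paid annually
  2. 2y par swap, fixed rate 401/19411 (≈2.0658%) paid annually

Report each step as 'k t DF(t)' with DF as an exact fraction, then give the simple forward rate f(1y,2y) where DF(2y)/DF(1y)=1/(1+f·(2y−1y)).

1 1 2453/2500
2 2 9599/10000
f(1y,2y) = ((2453/2500)/(9599/10000) − 1)/(1) = 213/9599 ≈ 2.2190%

step 1 [1y] swap r/1=47/2453: DF=(1 − 47/2453·(0))/(1+47/2453) = 2453/2500 ≈ 0.981200
step 2 [2y] swap r/1=401/19411: DF=(1 − 401/19411·(0.981200))/(1+401/19411) = 9599/10000 ≈ 0.959900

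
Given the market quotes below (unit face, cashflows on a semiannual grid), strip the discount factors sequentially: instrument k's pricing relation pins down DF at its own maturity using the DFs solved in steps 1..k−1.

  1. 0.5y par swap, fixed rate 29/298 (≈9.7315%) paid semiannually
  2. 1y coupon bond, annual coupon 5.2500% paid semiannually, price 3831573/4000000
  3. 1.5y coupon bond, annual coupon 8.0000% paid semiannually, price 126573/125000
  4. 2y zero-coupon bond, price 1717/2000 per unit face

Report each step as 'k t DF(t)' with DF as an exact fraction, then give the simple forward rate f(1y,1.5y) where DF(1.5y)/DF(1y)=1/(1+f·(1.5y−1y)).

1 1/2 596/625
2 1 909/1000
3 3/2 451/500
4 2 1717/2000
f(1y,1.5y) = ((909/1000)/(451/500) − 1)/(1/2) = 7/451 ≈ 1.5521%

step 1 [0.5y] swap r/2=29/596: DF=(1 − 29/596·(0))/(1+29/596) = 596/625 ≈ 0.953600
step 2 [1y] bond c/2=21/800: DF=(3831573/4000000 − 21/800·(0.953600))/(1+21/800) = 909/1000 ≈ 0.909000
step 3 [1.5y] bond c/2=1/25: DF=(126573/125000 − 1/25·(0.953600+0.909000))/(1+1/25) = 451/500 ≈ 0.902000
step 4 [2y] zero: DF = P = 1717/2000 ≈ 0.858500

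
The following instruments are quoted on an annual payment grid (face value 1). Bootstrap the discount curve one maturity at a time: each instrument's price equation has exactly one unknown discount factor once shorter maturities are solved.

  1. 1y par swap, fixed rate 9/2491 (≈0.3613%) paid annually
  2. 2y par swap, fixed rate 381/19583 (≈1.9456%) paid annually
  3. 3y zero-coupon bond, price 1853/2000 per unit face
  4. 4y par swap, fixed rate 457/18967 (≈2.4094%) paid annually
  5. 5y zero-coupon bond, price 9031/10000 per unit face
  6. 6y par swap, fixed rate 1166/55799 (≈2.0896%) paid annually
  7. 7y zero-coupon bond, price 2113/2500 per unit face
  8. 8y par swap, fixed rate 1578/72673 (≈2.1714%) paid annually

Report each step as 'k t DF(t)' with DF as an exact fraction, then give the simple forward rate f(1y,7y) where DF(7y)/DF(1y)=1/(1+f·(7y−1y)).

step 1 [1y] swap r/1=9/2491: DF=(1 − 9/2491·(0))/(1+9/2491) = 2491/2500 ≈ 0.996400
step 2 [2y] swap r/1=381/19583: DF=(1 − 381/19583·(0.996400))/(1+381/19583) = 9619/10000 ≈ 0.961900
step 3 [3y] zero: DF = P = 1853/2000 ≈ 0.926500
step 4 [4y] swap r/1=457/18967: DF=(1 − 457/18967·(0.996400+0.961900+0.926500))/(1+457/18967) = 4543/5000 ≈ 0.908600
step 5 [5y] zero: DF = P = 9031/10000 ≈ 0.903100
step 6 [6y] swap r/1=1166/55799: DF=(1 − 1166/55799·(0.996400+0.961900+0.926500+0.908600+0.903100))/(1+1166/55799) = 4417/5000 ≈ 0.883400
step 7 [7y] zero: DF = P = 2113/2500 ≈ 0.845200
step 8 [8y] swap r/1=1578/72673: DF=(1 − 1578/72673·(0.996400+0.961900+0.926500+0.908600+0.903100+0.883400+0.845200))/(1+1578/72673) = 4211/5000 ≈ 0.842200

1 1 2491/2500
2 2 9619/10000
3 3 1853/2000
4 4 4543/5000
5 5 9031/10000
6 6 4417/5000
7 7 2113/2500
8 8 4211/5000
f(1y,7y) = ((2491/2500)/(2113/2500) − 1)/(6) = 63/2113 ≈ 2.9815%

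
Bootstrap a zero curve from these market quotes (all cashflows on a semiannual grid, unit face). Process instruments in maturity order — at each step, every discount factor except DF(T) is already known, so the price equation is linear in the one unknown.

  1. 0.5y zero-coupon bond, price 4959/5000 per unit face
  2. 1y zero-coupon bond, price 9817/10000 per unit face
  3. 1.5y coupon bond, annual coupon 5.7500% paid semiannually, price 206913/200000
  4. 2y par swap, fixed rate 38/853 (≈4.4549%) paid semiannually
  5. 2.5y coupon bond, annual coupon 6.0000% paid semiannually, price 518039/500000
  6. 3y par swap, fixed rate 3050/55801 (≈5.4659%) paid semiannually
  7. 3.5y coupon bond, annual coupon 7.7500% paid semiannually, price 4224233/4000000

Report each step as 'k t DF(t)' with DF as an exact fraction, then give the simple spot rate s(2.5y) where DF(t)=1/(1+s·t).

1 1/2 4959/5000
2 1 9817/10000
3 3/2 1901/2000
4 2 1829/2000
5 5/2 8941/10000
6 3 339/400
7 7/2 1617/2000
s(2.5y) = (1/(8941/10000) − 1)/(5/2) = 2118/44705 ≈ 4.7377%

step 1 [0.5y] zero: DF = P = 4959/5000 ≈ 0.991800
step 2 [1y] zero: DF = P = 9817/10000 ≈ 0.981700
step 3 [1.5y] bond c/2=23/800: DF=(206913/200000 − 23/800·(0.991800+0.981700))/(1+23/800) = 1901/2000 ≈ 0.950500
step 4 [2y] swap r/2=19/853: DF=(1 − 19/853·(0.991800+0.981700+0.950500))/(1+19/853) = 1829/2000 ≈ 0.914500
step 5 [2.5y] bond c/2=3/100: DF=(518039/500000 − 3/100·(0.991800+0.981700+0.950500+0.914500))/(1+3/100) = 8941/10000 ≈ 0.894100
step 6 [3y] swap r/2=1525/55801: DF=(1 − 1525/55801·(0.991800+0.981700+0.950500+0.914500+0.894100))/(1+1525/55801) = 339/400 ≈ 0.847500
step 7 [3.5y] bond c/2=31/800: DF=(4224233/4000000 − 31/800·(0.991800+0.981700+0.950500+0.914500+0.894100+0.847500))/(1+31/800) = 1617/2000 ≈ 0.808500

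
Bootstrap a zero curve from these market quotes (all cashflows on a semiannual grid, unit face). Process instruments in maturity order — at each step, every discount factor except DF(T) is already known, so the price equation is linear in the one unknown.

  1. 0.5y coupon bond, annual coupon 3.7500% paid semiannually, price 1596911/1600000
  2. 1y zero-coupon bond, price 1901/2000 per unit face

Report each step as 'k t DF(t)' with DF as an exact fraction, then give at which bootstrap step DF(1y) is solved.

step 1 [0.5y] bond c/2=3/160: DF=(1596911/1600000 − 3/160·(0))/(1+3/160) = 9797/10000 ≈ 0.979700
step 2 [1y] zero: DF = P = 1901/2000 ≈ 0.950500

1 1/2 9797/10000
2 1 1901/2000
DF(1y) is solved at step 2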